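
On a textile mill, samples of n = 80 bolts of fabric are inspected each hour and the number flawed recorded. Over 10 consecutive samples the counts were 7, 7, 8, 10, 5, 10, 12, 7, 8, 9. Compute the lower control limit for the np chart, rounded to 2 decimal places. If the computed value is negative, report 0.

p̄ = Σdᵢ / (k·n) = 83 / (10 × 80) = 0.10375
LCL = np̄ − 3·√(np̄(1−p̄)) = 8.3000 − 3 × 2.7274 = 0.1177

0.12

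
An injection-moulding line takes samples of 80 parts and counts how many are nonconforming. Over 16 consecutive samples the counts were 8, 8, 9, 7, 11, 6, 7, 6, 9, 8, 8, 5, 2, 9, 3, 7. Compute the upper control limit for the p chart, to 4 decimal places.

0.1834

p̄ = Σdᵢ / (k·n) = 113 / (16 × 80) = 0.08828
UCL = p̄ + 3·√(p̄(1−p̄)/n) = 0.08828 + 3 × √(0.08828×0.91172/80) = 0.08828 + 3 × 0.03172 = 0.18344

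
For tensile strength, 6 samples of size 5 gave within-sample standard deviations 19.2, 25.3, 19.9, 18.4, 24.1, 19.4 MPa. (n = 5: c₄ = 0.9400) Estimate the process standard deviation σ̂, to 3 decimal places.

s̄ = (19.2 + 25.3 + 19.9 + 18.4 + 24.1 + 19.4) / 6 = 21.0500
σ̂ = s̄ / c₄ = 21.0500 / 0.9400 = 22.3936

22.394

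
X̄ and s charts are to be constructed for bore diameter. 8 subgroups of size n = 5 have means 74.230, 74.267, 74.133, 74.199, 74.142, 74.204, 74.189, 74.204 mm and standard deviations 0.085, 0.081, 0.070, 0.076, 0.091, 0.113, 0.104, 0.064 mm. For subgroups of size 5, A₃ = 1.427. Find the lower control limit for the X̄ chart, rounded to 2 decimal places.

X̄̄ = (74.230 + 74.267 + 74.133 + 74.199 + 74.142 + 74.204 + 74.189 + 74.204) / 8 = 74.1960
s̄ = (0.085 + 0.081 + 0.070 + 0.076 + 0.091 + 0.113 + 0.104 + 0.064) / 8 = 0.0855
LCL = X̄̄ − A₃·s̄ = 74.1960 − 1.427 × 0.0855 = 74.0740

74.07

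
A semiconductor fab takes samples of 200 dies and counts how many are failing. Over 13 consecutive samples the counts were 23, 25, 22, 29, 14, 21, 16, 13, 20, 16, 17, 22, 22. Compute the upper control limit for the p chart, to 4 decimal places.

0.1636

p̄ = Σdᵢ / (k·n) = 260 / (13 × 200) = 0.10000
UCL = p̄ + 3·√(p̄(1−p̄)/n) = 0.10000 + 3 × √(0.10000×0.90000/200) = 0.10000 + 3 × 0.02121 = 0.16364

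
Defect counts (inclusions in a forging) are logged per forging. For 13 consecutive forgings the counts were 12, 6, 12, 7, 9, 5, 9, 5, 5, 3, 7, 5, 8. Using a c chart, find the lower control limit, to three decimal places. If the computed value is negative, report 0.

0.000

c̄ = (12 + 6 + 12 + 7 + 9 + 5 + 9 + 5 + 5 + 3 + 7 + 5 + 8) / 13 = 93 / 13 = 7.1538
LCL = c̄ − 3√c̄ = 7.1538 − 3 × 2.6747 = -0.8702 → 0 (cannot be negative)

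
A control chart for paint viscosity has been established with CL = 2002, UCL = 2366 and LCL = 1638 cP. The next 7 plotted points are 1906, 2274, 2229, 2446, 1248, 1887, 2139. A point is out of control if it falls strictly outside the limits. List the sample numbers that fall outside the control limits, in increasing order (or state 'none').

4, 5

Compare each point to [1638, 2366]: sample 4 = 2446 > UCL; sample 5 = 1248 < LCL.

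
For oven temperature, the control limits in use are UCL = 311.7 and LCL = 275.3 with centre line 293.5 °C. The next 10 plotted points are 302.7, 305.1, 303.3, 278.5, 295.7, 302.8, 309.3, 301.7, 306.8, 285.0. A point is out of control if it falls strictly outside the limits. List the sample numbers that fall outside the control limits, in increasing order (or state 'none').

none

All 10 points lie within [275.3, 311.7].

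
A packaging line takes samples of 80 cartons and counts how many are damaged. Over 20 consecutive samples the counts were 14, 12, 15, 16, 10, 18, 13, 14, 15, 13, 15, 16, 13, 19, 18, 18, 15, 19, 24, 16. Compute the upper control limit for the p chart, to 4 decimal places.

0.3287

p̄ = Σdᵢ / (k·n) = 313 / (20 × 80) = 0.19562
UCL = p̄ + 3·√(p̄(1−p̄)/n) = 0.19562 + 3 × √(0.19562×0.80438/80) = 0.19562 + 3 × 0.04435 = 0.32868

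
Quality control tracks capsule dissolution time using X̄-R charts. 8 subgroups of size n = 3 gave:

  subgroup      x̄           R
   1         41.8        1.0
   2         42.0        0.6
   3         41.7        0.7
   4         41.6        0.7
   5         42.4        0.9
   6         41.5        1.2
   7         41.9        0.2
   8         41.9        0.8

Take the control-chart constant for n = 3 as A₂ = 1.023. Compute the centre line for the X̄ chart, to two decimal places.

X̄̄ = (41.8 + 42.0 + 41.7 + 41.6 + 42.4 + 41.5 + 41.9 + 41.9) / 8 = 334.8000 / 8 = 41.8500
CL = X̄̄ = 41.8500

41.85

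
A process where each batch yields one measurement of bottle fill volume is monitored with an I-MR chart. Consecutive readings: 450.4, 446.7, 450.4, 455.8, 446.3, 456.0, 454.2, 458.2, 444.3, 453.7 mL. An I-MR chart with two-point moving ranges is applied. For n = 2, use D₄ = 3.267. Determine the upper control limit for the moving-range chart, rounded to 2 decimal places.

22.18

Moving ranges: 3.7, 3.7, 5.4, 9.5, 9.7, 1.8, 4.0, 13.9, 9.4; M̄R̄ = 61.1000 / 9 = 6.7889
UCL_MR = D₄·M̄R̄ = 3.267 × 6.7889 = 22.1793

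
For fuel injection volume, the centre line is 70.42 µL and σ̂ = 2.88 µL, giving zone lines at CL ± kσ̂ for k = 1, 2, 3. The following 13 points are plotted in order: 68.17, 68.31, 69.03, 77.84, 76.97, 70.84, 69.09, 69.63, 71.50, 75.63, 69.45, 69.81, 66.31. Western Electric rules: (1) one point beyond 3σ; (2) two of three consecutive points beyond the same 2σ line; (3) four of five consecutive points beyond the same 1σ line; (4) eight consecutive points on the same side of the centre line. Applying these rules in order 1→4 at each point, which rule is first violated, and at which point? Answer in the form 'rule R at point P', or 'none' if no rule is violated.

rule 2 at point 5

Zone of each point (C = within 1σ̂, B = 1σ̂–2σ̂, A = 2σ̂–3σ̂, * = beyond 3σ̂; sign = side of CL): 1:-C, 2:-C, 3:-C, 4:+A, 5:+A, 6:+C, 7:-C, 8:-C, 9:+C, 10:+B, 11:-C, 12:-C, 13:-B
Rule 2 (two of three consecutive points beyond the same 2σ limit) is satisfied at point 5.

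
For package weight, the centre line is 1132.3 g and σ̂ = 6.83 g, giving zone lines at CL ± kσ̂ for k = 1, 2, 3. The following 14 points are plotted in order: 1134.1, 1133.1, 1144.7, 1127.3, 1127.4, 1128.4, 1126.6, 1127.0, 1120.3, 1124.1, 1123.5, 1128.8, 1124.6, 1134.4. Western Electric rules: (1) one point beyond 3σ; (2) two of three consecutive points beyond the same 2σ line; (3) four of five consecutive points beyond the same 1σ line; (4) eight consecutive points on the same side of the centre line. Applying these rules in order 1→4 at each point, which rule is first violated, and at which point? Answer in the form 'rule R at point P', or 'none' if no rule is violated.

rule 4 at point 11

Zone of each point (C = within 1σ̂, B = 1σ̂–2σ̂, A = 2σ̂–3σ̂, * = beyond 3σ̂; sign = side of CL): 1:+C, 2:+C, 3:+B, 4:-C, 5:-C, 6:-C, 7:-C, 8:-C, 9:-B, 10:-B, 11:-B, 12:-C, 13:-B, 14:+C
Rule 4 (eight consecutive points on the same side of the centre line) is satisfied at point 11.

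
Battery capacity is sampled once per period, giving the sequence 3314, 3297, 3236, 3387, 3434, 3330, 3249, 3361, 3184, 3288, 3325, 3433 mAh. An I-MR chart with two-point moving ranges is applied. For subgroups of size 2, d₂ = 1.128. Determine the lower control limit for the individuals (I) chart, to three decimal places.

X̄ = (3314 + 3297 + 3236 + 3387 + 3434 + 3330 + 3249 + 3361 + 3184 + 3288 + 3325 + 3433) / 12 = 3319.8333
Moving ranges: 17, 61, 151, 47, 104, 81, 112, 177, 104, 37, 108; M̄R̄ = 999.0000 / 11 = 90.8182
LCL = X̄ − 3·M̄R̄/d₂ = 3319.8333 − 3 × 90.8182 / 1.128 = 3078.2956

3078.296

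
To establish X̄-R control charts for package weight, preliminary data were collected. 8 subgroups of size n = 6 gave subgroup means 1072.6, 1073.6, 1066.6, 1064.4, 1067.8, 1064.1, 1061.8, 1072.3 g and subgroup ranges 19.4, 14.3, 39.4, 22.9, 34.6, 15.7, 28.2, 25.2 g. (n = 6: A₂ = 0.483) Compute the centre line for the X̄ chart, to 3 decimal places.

X̄̄ = (1072.6 + 1073.6 + 1066.6 + 1064.4 + 1067.8 + 1064.1 + 1061.8 + 1072.3) / 8 = 8543.2000 / 8 = 1067.9000
CL = X̄̄ = 1067.9000

1067.900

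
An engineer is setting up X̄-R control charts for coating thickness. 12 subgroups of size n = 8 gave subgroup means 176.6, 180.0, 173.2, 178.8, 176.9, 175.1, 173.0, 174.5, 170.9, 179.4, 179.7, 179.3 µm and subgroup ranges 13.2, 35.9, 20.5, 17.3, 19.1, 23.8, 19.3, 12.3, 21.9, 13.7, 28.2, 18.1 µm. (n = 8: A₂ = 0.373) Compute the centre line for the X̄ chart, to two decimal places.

176.45

X̄̄ = (176.6 + 180.0 + 173.2 + 178.8 + 176.9 + 175.1 + 173.0 + 174.5 + 170.9 + 179.4 + 179.7 + 179.3) / 12 = 2117.4000 / 12 = 176.4500
CL = X̄̄ = 176.4500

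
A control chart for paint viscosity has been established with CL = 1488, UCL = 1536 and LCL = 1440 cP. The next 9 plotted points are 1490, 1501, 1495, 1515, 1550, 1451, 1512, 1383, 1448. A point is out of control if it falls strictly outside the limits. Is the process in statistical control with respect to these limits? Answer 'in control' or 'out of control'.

Compare each point to [1440, 1536]: sample 5 = 1550 > UCL; sample 8 = 1383 < LCL.

out of control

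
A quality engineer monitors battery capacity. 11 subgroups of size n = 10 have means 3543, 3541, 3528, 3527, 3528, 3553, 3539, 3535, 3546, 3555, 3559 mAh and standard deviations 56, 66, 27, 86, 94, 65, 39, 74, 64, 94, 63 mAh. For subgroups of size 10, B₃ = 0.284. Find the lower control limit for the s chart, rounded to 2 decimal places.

18.80

s̄ = (56 + 66 + 27 + 86 + 94 + 65 + 39 + 74 + 64 + 94 + 63) / 11 = 66.1818
LCL_s = B₃·s̄ = 0.284 × 66.1818 = 18.7956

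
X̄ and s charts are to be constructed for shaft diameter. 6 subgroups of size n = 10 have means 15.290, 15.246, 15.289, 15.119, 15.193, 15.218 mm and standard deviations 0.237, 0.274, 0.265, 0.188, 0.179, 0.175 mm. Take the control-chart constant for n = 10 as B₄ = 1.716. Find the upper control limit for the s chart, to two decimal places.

s̄ = (0.237 + 0.274 + 0.265 + 0.188 + 0.179 + 0.175) / 6 = 0.2197
UCL_s = B₄·s̄ = 1.716 × 0.2197 = 0.3769

0.38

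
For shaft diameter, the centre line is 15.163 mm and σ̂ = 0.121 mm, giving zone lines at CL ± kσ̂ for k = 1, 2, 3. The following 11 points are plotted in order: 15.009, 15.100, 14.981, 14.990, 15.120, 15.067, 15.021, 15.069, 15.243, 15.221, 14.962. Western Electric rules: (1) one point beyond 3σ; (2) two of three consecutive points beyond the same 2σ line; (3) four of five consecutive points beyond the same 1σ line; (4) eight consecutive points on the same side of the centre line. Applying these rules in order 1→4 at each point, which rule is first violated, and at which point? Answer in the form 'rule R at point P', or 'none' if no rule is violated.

rule 4 at point 8

Zone of each point (C = within 1σ̂, B = 1σ̂–2σ̂, A = 2σ̂–3σ̂, * = beyond 3σ̂; sign = side of CL): 1:-B, 2:-C, 3:-B, 4:-B, 5:-C, 6:-C, 7:-B, 8:-C, 9:+C, 10:+C, 11:-B
Rule 4 (eight consecutive points on the same side of the centre line) is satisfied at point 8.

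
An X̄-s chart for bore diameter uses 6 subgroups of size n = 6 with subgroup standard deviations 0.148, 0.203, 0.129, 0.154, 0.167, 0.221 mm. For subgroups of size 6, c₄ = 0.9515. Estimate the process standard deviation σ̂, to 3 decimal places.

s̄ = (0.148 + 0.203 + 0.129 + 0.154 + 0.167 + 0.221) / 6 = 0.1703
σ̂ = s̄ / c₄ = 0.1703 / 0.9515 = 0.1790

0.179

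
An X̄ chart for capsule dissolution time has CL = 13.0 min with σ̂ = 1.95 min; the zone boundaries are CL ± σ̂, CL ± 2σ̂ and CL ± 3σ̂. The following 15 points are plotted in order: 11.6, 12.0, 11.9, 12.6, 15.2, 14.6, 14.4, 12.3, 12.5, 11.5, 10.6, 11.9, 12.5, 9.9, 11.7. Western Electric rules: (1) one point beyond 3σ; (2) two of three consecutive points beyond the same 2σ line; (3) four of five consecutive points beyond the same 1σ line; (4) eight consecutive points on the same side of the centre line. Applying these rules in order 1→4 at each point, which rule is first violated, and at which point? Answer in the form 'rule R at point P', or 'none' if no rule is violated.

rule 4 at point 15

Zone of each point (C = within 1σ̂, B = 1σ̂–2σ̂, A = 2σ̂–3σ̂, * = beyond 3σ̂; sign = side of CL): 1:-C, 2:-C, 3:-C, 4:-C, 5:+B, 6:+C, 7:+C, 8:-C, 9:-C, 10:-C, 11:-B, 12:-C, 13:-C, 14:-B, 15:-C
Rule 4 (eight consecutive points on the same side of the centre line) is satisfied at point 15.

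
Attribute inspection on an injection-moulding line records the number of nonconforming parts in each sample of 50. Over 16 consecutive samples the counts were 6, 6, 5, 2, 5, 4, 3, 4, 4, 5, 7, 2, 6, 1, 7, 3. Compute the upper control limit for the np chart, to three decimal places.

10.369

p̄ = Σdᵢ / (k·n) = 70 / (16 × 50) = 0.08750
UCL = np̄ + 3·√(np̄(1−p̄)) = 4.3750 + 3 × √(4.3750×0.91250) = 4.3750 + 3 × 1.9980 = 10.3691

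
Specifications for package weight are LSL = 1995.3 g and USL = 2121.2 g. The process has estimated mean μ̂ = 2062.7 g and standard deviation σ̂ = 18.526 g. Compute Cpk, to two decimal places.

Cpu = (USL − μ̂) / (3σ̂) = (2121.2 − 2062.7) / (3 × 18.526) = 1.0526; Cpl = (μ̂ − LSL) / (3σ̂) = (2062.7 − 1995.3) / (3 × 18.526) = 1.2127; Cpk = min(Cpu, Cpl) = 1.0526

1.05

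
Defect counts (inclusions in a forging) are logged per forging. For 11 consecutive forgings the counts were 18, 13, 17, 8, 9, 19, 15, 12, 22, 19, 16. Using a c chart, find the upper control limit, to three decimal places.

26.997

c̄ = (18 + 13 + 17 + 8 + 9 + 19 + 15 + 12 + 22 + 19 + 16) / 11 = 168 / 11 = 15.2727
UCL = c̄ + 3√c̄ = 15.2727 + 3 × √15.2727 = 15.2727 + 3 × 3.9080 = 26.9968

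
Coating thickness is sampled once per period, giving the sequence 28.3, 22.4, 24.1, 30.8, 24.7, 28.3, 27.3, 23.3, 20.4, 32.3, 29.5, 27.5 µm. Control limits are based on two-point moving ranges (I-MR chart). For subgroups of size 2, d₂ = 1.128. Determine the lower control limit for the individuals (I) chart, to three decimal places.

14.825

X̄ = (28.3 + 22.4 + 24.1 + 30.8 + 24.7 + 28.3 + 27.3 + 23.3 + 20.4 + 32.3 + 29.5 + 27.5) / 12 = 26.5750
Moving ranges: 5.9, 1.7, 6.7, 6.1, 3.6, 1.0, 4.0, 2.9, 11.9, 2.8, 2.0; M̄R̄ = 48.6000 / 11 = 4.4182
LCL = X̄ − 3·M̄R̄/d₂ = 26.5750 − 3 × 4.4182 / 1.128 = 14.8245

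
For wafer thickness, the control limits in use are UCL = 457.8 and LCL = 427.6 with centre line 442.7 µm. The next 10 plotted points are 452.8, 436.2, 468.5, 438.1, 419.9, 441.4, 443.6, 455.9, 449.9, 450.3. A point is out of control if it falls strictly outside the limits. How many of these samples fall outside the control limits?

Compare each point to [427.6, 457.8]: sample 3 = 468.5 > UCL; sample 5 = 419.9 < LCL.

2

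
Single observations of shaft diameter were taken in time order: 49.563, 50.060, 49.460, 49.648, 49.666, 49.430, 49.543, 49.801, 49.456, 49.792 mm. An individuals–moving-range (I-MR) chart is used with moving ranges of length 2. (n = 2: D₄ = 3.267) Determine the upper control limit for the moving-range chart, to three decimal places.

Moving ranges: 0.497, 0.600, 0.188, 0.018, 0.236, 0.113, 0.258, 0.345, 0.336; M̄R̄ = 2.5910 / 9 = 0.2879
UCL_MR = D₄·M̄R̄ = 3.267 × 0.2879 = 0.9405

0.941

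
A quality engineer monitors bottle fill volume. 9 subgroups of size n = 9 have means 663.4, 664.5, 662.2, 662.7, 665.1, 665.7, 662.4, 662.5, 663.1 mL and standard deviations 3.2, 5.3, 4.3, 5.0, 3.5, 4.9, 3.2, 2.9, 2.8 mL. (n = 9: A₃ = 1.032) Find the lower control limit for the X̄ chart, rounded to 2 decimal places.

659.49

X̄̄ = (663.4 + 664.5 + 662.2 + 662.7 + 665.1 + 665.7 + 662.4 + 662.5 + 663.1) / 9 = 663.5111
s̄ = (3.2 + 5.3 + 4.3 + 5.0 + 3.5 + 4.9 + 3.2 + 2.9 + 2.8) / 9 = 3.9000
LCL = X̄̄ − A₃·s̄ = 663.5111 − 1.032 × 3.9000 = 659.4863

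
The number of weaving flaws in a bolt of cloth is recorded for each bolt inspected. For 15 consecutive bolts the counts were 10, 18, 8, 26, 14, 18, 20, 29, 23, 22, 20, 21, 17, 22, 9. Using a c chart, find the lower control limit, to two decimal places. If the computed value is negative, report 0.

c̄ = (10 + 18 + 8 + 26 + 14 + 18 + 20 + 29 + 23 + 22 + 20 + 21 + 17 + 22 + 9) / 15 = 277 / 15 = 18.4667
LCL = c̄ − 3√c̄ = 18.4667 − 3 × 4.2973 = 5.5748

5.57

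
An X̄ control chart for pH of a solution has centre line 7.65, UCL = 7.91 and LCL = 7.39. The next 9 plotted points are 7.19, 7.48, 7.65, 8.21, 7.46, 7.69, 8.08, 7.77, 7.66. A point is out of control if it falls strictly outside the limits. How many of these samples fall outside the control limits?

Compare each point to [7.39, 7.91]: sample 1 = 7.19 < LCL; sample 4 = 8.21 > UCL; sample 7 = 8.08 > UCL.

3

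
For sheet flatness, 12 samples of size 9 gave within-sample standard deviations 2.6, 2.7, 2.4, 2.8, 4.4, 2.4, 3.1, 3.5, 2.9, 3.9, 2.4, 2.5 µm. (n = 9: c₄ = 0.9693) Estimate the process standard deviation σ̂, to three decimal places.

3.061

s̄ = (2.6 + 2.7 + 2.4 + 2.8 + 4.4 + 2.4 + 3.1 + 3.5 + 2.9 + 3.9 + 2.4 + 2.5) / 12 = 2.9667
σ̂ = s̄ / c₄ = 2.9667 / 0.9693 = 3.0606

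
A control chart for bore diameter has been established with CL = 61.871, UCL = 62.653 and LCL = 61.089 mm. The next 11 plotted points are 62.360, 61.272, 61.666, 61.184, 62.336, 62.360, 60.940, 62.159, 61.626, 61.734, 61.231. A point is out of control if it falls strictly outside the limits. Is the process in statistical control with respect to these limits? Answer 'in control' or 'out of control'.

Compare each point to [61.089, 62.653]: sample 7 = 60.940 < LCL.

out of control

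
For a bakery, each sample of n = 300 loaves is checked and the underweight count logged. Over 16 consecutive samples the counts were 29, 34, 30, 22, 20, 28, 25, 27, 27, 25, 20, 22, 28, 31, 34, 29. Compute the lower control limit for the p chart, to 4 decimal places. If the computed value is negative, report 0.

p̄ = Σdᵢ / (k·n) = 431 / (16 × 300) = 0.08979
LCL = p̄ − 3·√(p̄(1−p̄)/n) = 0.08979 − 3 × 0.01651 = 0.04028

0.0403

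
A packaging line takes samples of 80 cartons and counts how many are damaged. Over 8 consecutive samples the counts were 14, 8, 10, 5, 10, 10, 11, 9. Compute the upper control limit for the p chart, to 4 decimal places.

p̄ = Σdᵢ / (k·n) = 77 / (8 × 80) = 0.12031
UCL = p̄ + 3·√(p̄(1−p̄)/n) = 0.12031 + 3 × √(0.12031×0.87969/80) = 0.12031 + 3 × 0.03637 = 0.22943

0.2294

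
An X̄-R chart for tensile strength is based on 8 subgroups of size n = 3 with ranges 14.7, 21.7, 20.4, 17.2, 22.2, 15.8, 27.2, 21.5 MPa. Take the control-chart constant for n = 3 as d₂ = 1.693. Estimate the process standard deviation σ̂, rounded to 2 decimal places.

R̄ = (14.7 + 21.7 + 20.4 + 17.2 + 22.2 + 15.8 + 27.2 + 21.5) / 8 = 20.0875
σ̂ = R̄ / d₂ = 20.0875 / 1.693 = 11.8650

11.87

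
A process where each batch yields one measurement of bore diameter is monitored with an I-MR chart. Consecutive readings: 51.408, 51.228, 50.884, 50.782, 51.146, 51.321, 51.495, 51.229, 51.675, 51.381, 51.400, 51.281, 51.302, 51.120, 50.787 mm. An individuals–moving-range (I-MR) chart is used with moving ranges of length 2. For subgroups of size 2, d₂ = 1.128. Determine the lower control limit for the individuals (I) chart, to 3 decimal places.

50.656

X̄ = (51.408 + 51.228 + 50.884 + 50.782 + 51.146 + 51.321 + 51.495 + 51.229 + 51.675 + 51.381 + 51.400 + 51.281 + 51.302 + 51.120 + 50.787) / 15 = 51.2293
Moving ranges: 0.180, 0.344, 0.102, 0.364, 0.175, 0.174, 0.266, 0.446, 0.294, 0.019, 0.119, 0.021, 0.182, 0.333; M̄R̄ = 3.0190 / 14 = 0.2156
LCL = X̄ − 3·M̄R̄/d₂ = 51.2293 − 3 × 0.2156 / 1.128 = 50.6557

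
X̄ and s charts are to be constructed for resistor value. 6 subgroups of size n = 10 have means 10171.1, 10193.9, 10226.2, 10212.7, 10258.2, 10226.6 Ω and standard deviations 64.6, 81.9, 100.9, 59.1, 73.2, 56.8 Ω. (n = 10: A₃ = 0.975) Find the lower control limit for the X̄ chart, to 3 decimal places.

X̄̄ = (10171.1 + 10193.9 + 10226.2 + 10212.7 + 10258.2 + 10226.6) / 6 = 10214.7833
s̄ = (64.6 + 81.9 + 100.9 + 59.1 + 73.2 + 56.8) / 6 = 72.7500
LCL = X̄̄ − A₃·s̄ = 10214.7833 − 0.975 × 72.7500 = 10143.8521

10143.852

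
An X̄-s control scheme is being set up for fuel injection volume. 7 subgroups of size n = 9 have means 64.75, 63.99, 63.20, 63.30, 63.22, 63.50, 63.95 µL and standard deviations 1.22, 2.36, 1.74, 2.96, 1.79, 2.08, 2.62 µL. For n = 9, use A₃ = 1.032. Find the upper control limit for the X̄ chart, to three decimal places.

65.879

X̄̄ = (64.75 + 63.99 + 63.20 + 63.30 + 63.22 + 63.50 + 63.95) / 7 = 63.7014
s̄ = (1.22 + 2.36 + 1.74 + 2.96 + 1.79 + 2.08 + 2.62) / 7 = 2.1100
UCL = X̄̄ + A₃·s̄ = 63.7014 + 1.032 × 2.1100 = 65.8789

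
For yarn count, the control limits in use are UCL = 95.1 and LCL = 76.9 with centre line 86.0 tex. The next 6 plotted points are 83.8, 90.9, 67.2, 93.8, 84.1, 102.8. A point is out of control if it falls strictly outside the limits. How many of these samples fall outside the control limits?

2

Compare each point to [76.9, 95.1]: sample 3 = 67.2 < LCL; sample 6 = 102.8 > UCL.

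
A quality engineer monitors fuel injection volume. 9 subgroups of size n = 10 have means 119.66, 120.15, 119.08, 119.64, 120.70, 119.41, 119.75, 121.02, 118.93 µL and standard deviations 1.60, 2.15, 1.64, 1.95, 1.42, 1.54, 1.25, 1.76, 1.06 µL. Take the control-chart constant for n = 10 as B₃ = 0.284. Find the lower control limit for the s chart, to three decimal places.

0.453

s̄ = (1.60 + 2.15 + 1.64 + 1.95 + 1.42 + 1.54 + 1.25 + 1.76 + 1.06) / 9 = 1.5967
LCL_s = B₃·s̄ = 0.284 × 1.5967 = 0.4535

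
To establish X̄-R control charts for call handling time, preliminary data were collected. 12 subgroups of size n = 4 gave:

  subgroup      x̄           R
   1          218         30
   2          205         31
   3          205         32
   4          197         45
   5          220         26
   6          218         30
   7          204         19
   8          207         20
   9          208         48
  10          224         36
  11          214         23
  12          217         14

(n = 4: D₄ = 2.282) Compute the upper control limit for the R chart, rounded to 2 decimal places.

67.32

R̄ = (30 + 31 + 32 + 45 + 26 + 30 + 19 + 20 + 48 + 36 + 23 + 14) / 12 = 354.0000 / 12 = 29.5000
UCL_R = D₄·R̄ = 2.282 × 29.5000 = 67.3190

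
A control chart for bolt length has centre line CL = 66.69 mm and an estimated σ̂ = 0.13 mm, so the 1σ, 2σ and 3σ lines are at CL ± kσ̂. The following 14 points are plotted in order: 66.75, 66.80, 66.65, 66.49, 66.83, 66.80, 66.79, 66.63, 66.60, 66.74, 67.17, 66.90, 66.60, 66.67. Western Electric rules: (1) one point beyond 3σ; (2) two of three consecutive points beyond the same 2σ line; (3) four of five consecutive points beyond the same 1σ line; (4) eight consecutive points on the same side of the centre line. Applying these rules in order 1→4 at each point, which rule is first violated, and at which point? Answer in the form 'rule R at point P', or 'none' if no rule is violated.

Zone of each point (C = within 1σ̂, B = 1σ̂–2σ̂, A = 2σ̂–3σ̂, * = beyond 3σ̂; sign = side of CL): 1:+C, 2:+C, 3:-C, 4:-B, 5:+B, 6:+C, 7:+C, 8:-C, 9:-C, 10:+C, 11:+*, 12:+B, 13:-C, 14:-C
Rule 1 (one point beyond the 3σ limits) is satisfied at point 11.

rule 1 at point 11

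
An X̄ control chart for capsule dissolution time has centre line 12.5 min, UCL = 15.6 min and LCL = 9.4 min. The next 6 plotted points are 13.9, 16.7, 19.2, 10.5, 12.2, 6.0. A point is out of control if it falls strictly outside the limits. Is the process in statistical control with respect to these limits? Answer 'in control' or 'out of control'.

out of control

Compare each point to [9.4, 15.6]: sample 2 = 16.7 > UCL; sample 3 = 19.2 > UCL; sample 6 = 6.0 < LCL.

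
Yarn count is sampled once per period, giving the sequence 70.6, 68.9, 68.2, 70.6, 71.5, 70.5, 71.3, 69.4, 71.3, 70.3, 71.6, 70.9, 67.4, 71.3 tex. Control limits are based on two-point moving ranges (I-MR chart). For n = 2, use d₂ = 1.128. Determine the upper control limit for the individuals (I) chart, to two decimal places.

74.71

X̄ = (70.6 + 68.9 + 68.2 + 70.6 + 71.5 + 70.5 + 71.3 + 69.4 + 71.3 + 70.3 + 71.6 + 70.9 + 67.4 + 71.3) / 14 = 70.2714
Moving ranges: 1.7, 0.7, 2.4, 0.9, 1.0, 0.8, 1.9, 1.9, 1.0, 1.3, 0.7, 3.5, 3.9; M̄R̄ = 21.7000 / 13 = 1.6692
UCL = X̄ + 3·M̄R̄/d₂ = 70.2714 + 3 × 1.6692 / 1.128 = 74.7109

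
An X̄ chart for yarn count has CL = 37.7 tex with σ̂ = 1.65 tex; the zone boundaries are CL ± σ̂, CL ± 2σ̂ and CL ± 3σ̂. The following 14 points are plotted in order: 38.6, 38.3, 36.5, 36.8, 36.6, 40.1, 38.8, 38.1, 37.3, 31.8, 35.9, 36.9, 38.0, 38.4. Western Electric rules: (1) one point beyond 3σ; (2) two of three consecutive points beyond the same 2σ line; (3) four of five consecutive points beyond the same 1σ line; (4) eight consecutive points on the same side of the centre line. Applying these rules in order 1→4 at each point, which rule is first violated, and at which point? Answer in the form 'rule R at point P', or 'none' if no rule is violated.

Zone of each point (C = within 1σ̂, B = 1σ̂–2σ̂, A = 2σ̂–3σ̂, * = beyond 3σ̂; sign = side of CL): 1:+C, 2:+C, 3:-C, 4:-C, 5:-C, 6:+B, 7:+C, 8:+C, 9:-C, 10:-*, 11:-B, 12:-C, 13:+C, 14:+C
Rule 1 (one point beyond the 3σ limits) is satisfied at point 10.

rule 1 at point 10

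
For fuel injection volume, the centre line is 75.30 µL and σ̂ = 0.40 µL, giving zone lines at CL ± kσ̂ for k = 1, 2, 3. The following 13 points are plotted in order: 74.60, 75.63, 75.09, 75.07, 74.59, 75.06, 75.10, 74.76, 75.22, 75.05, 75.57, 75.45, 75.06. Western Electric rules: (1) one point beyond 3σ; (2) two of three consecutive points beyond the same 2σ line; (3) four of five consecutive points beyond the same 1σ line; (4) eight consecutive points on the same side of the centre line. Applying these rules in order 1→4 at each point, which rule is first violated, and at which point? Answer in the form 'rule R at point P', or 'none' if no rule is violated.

Zone of each point (C = within 1σ̂, B = 1σ̂–2σ̂, A = 2σ̂–3σ̂, * = beyond 3σ̂; sign = side of CL): 1:-B, 2:+C, 3:-C, 4:-C, 5:-B, 6:-C, 7:-C, 8:-B, 9:-C, 10:-C, 11:+C, 12:+C, 13:-C
Rule 4 (eight consecutive points on the same side of the centre line) is satisfied at point 10.

rule 4 at point 10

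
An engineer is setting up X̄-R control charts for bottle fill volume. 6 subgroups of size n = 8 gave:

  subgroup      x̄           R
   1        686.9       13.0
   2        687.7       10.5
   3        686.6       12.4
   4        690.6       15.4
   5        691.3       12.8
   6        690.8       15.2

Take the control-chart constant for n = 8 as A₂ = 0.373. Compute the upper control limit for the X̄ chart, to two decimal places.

X̄̄ = (686.9 + 687.7 + 686.6 + 690.6 + 691.3 + 690.8) / 6 = 4133.9000 / 6 = 688.9833
R̄ = (13.0 + 10.5 + 12.4 + 15.4 + 12.8 + 15.2) / 6 = 79.3000 / 6 = 13.2167
UCL = X̄̄ + A₂·R̄ = 688.9833 + 0.373 × 13.2167 = 693.9131

693.91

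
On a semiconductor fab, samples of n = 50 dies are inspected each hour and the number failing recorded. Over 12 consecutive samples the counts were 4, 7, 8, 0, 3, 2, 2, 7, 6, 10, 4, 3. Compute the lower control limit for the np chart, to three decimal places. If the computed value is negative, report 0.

0.000

p̄ = Σdᵢ / (k·n) = 56 / (12 × 50) = 0.09333
LCL = np̄ − 3·√(np̄(1−p̄)) = 4.6667 − 3 × 2.0570 = -1.5042 → 0 (negative, so LCL = 0)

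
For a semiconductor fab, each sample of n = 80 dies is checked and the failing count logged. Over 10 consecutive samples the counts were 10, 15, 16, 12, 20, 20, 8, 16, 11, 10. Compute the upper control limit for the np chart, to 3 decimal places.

23.938

p̄ = Σdᵢ / (k·n) = 138 / (10 × 80) = 0.17250
UCL = np̄ + 3·√(np̄(1−p̄)) = 13.8000 + 3 × √(13.8000×0.82750) = 13.8000 + 3 × 3.3793 = 23.9378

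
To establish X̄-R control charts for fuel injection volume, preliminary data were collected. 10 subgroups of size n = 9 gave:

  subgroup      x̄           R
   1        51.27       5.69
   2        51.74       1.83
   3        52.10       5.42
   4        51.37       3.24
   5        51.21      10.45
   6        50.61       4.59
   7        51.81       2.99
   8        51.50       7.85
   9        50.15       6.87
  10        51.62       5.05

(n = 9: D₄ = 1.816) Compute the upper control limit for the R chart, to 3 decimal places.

9.803

R̄ = (5.69 + 1.83 + 5.42 + 3.24 + 10.45 + 4.59 + 2.99 + 7.85 + 6.87 + 5.05) / 10 = 53.9800 / 10 = 5.3980
UCL_R = D₄·R̄ = 1.816 × 5.3980 = 9.8028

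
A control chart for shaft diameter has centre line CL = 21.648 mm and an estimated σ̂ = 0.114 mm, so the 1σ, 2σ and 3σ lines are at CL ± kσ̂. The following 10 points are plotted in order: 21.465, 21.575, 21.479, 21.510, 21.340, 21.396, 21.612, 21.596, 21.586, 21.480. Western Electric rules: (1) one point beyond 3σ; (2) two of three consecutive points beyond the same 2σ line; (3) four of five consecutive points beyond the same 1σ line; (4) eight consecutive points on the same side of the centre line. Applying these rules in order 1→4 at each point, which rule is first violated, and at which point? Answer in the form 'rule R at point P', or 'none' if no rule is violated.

Zone of each point (C = within 1σ̂, B = 1σ̂–2σ̂, A = 2σ̂–3σ̂, * = beyond 3σ̂; sign = side of CL): 1:-B, 2:-C, 3:-B, 4:-B, 5:-A, 6:-A, 7:-C, 8:-C, 9:-C, 10:-B
Rule 3 (four of five consecutive points beyond the same 1σ limit) is satisfied at point 5.

rule 3 at point 5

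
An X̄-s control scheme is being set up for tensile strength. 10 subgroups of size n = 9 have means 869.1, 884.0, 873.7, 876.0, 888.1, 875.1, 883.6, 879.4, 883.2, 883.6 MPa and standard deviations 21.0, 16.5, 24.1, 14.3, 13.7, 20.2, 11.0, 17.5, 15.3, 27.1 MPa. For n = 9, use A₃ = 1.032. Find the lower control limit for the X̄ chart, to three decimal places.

X̄̄ = (869.1 + 884.0 + 873.7 + 876.0 + 888.1 + 875.1 + 883.6 + 879.4 + 883.2 + 883.6) / 10 = 879.5800
s̄ = (21.0 + 16.5 + 24.1 + 14.3 + 13.7 + 20.2 + 11.0 + 17.5 + 15.3 + 27.1) / 10 = 18.0700
LCL = X̄̄ − A₃·s̄ = 879.5800 − 1.032 × 18.0700 = 860.9318

860.932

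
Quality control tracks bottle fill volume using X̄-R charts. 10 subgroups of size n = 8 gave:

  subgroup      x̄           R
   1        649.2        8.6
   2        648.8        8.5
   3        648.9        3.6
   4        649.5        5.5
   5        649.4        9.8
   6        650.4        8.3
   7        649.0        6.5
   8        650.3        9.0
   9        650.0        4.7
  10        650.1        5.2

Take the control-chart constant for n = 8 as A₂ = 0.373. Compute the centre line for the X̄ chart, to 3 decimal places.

649.560

X̄̄ = (649.2 + 648.8 + 648.9 + 649.5 + 649.4 + 650.4 + 649.0 + 650.3 + 650.0 + 650.1) / 10 = 6495.6000 / 10 = 649.5600
CL = X̄̄ = 649.5600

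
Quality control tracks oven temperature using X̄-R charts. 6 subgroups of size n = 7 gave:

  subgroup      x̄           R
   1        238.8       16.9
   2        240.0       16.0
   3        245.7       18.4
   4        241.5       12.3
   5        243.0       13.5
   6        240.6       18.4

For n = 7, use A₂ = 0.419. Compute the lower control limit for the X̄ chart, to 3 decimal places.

234.931

X̄̄ = (238.8 + 240.0 + 245.7 + 241.5 + 243.0 + 240.6) / 6 = 1449.6000 / 6 = 241.6000
R̄ = (16.9 + 16.0 + 18.4 + 12.3 + 13.5 + 18.4) / 6 = 95.5000 / 6 = 15.9167
LCL = X̄̄ − A₂·R̄ = 241.6000 − 0.419 × 15.9167 = 234.9309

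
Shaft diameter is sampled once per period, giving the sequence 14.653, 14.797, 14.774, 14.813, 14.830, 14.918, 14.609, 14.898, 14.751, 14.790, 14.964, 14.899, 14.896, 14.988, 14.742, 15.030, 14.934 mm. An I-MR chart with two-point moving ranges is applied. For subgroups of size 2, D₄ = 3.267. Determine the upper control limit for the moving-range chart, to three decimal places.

0.420

Moving ranges: 0.144, 0.023, 0.039, 0.017, 0.088, 0.309, 0.289, 0.147, 0.039, 0.174, 0.065, 0.003, 0.092, 0.246, 0.288, 0.096; M̄R̄ = 2.0590 / 16 = 0.1287
UCL_MR = D₄·M̄R̄ = 3.267 × 0.1287 = 0.4204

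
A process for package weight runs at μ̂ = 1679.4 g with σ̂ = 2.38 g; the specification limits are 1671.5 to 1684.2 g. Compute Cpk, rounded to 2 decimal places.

Cpu = (USL − μ̂) / (3σ̂) = (1684.2 − 1679.4) / (3 × 2.38) = 0.6723; Cpl = (μ̂ − LSL) / (3σ̂) = (1679.4 − 1671.5) / (3 × 2.38) = 1.1064; Cpk = min(Cpu, Cpl) = 0.6723

0.67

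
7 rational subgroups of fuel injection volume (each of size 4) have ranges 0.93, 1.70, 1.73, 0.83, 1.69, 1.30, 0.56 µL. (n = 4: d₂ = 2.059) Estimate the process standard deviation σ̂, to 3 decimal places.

R̄ = (0.93 + 1.70 + 1.73 + 0.83 + 1.69 + 1.30 + 0.56) / 7 = 1.2486
σ̂ = R̄ / d₂ = 1.2486 / 2.059 = 0.6064

0.606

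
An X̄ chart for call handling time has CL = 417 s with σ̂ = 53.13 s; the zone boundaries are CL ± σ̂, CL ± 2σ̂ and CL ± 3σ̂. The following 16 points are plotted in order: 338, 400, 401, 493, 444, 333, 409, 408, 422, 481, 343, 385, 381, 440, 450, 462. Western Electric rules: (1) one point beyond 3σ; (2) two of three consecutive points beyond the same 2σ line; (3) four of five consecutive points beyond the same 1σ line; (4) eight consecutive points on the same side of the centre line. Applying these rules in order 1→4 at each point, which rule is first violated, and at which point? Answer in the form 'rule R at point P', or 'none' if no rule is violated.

none

Zone of each point (C = within 1σ̂, B = 1σ̂–2σ̂, A = 2σ̂–3σ̂, * = beyond 3σ̂; sign = side of CL): 1:-B, 2:-C, 3:-C, 4:+B, 5:+C, 6:-B, 7:-C, 8:-C, 9:+C, 10:+B, 11:-B, 12:-C, 13:-C, 14:+C, 15:+C, 16:+C
No rule fires across all 16 points.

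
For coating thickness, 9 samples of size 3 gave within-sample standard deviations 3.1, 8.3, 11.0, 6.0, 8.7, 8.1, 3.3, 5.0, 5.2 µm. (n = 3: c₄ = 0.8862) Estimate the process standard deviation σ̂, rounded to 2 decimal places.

s̄ = (3.1 + 8.3 + 11.0 + 6.0 + 8.7 + 8.1 + 3.3 + 5.0 + 5.2) / 9 = 6.5222
σ̂ = s̄ / c₄ = 6.5222 / 0.8862 = 7.3598

7.36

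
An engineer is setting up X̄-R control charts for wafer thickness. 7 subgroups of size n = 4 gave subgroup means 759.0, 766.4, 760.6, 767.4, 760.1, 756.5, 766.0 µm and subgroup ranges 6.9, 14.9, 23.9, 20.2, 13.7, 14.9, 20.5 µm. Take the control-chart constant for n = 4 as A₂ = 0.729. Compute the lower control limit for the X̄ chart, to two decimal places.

750.31

X̄̄ = (759.0 + 766.4 + 760.6 + 767.4 + 760.1 + 756.5 + 766.0) / 7 = 5336.0000 / 7 = 762.2857
R̄ = (6.9 + 14.9 + 23.9 + 20.2 + 13.7 + 14.9 + 20.5) / 7 = 115.0000 / 7 = 16.4286
LCL = X̄̄ − A₂·R̄ = 762.2857 − 0.729 × 16.4286 = 750.3093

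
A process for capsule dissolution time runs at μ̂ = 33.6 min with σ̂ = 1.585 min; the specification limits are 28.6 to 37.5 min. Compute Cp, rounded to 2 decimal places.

Cp = (USL − LSL) / (6σ̂) = (37.5 − 28.6) / (6 × 1.585) = 8.9000 / 9.5100 = 0.9359

0.94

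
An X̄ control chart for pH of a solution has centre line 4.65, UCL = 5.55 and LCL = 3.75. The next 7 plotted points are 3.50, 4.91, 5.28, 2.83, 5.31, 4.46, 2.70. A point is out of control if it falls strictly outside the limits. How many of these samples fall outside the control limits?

3

Compare each point to [3.75, 5.55]: sample 1 = 3.50 < LCL; sample 4 = 2.83 < LCL; sample 7 = 2.70 < LCL.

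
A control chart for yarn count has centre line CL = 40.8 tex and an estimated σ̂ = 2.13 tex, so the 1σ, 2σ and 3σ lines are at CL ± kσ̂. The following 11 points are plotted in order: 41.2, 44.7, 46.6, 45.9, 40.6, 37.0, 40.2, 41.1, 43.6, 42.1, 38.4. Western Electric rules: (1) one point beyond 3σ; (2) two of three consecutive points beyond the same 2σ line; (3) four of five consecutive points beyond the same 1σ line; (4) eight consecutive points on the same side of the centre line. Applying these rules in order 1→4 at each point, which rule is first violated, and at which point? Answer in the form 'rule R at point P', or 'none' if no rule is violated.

rule 2 at point 4

Zone of each point (C = within 1σ̂, B = 1σ̂–2σ̂, A = 2σ̂–3σ̂, * = beyond 3σ̂; sign = side of CL): 1:+C, 2:+B, 3:+A, 4:+A, 5:-C, 6:-B, 7:-C, 8:+C, 9:+B, 10:+C, 11:-B
Rule 2 (two of three consecutive points beyond the same 2σ limit) is satisfied at point 4.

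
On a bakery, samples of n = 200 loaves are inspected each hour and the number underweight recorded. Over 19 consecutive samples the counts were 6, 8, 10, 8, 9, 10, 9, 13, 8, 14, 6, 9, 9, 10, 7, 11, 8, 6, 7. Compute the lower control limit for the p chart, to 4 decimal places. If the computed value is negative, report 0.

0.0006

p̄ = Σdᵢ / (k·n) = 168 / (19 × 200) = 0.04421
LCL = p̄ − 3·√(p̄(1−p̄)/n) = 0.04421 − 3 × 0.01454 = 0.00060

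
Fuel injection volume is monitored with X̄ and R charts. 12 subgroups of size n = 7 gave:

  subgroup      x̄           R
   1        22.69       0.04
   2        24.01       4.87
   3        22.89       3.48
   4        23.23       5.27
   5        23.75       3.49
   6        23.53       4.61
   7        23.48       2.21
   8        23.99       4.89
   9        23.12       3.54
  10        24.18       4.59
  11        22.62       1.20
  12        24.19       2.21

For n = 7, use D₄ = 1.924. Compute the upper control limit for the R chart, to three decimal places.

R̄ = (0.04 + 4.87 + 3.48 + 5.27 + 3.49 + 4.61 + 2.21 + 4.89 + 3.54 + 4.59 + 1.20 + 2.21) / 12 = 40.4000 / 12 = 3.3667
UCL_R = D₄·R̄ = 1.924 × 3.3667 = 6.4775

6.477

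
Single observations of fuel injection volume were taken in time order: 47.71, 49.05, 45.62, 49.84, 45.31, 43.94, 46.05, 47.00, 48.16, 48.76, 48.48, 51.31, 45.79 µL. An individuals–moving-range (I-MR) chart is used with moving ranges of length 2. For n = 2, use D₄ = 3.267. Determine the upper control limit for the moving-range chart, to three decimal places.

7.716

Moving ranges: 1.34, 3.43, 4.22, 4.53, 1.37, 2.11, 0.95, 1.16, 0.60, 0.28, 2.83, 5.52; M̄R̄ = 28.3400 / 12 = 2.3617
UCL_MR = D₄·M̄R̄ = 3.267 × 2.3617 = 7.7156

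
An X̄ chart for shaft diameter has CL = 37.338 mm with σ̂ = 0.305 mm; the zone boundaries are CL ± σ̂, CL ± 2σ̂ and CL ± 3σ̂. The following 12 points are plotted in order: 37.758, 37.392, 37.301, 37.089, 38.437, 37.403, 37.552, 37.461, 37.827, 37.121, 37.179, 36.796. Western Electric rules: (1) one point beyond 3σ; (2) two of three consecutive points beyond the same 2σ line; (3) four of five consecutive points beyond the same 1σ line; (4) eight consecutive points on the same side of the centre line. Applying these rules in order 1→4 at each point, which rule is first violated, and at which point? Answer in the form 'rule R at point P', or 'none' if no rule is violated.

rule 1 at point 5

Zone of each point (C = within 1σ̂, B = 1σ̂–2σ̂, A = 2σ̂–3σ̂, * = beyond 3σ̂; sign = side of CL): 1:+B, 2:+C, 3:-C, 4:-C, 5:+*, 6:+C, 7:+C, 8:+C, 9:+B, 10:-C, 11:-C, 12:-B
Rule 1 (one point beyond the 3σ limits) is satisfied at point 5.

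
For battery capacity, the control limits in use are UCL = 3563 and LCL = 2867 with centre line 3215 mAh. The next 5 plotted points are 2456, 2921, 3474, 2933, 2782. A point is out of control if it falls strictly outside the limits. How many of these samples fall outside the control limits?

Compare each point to [2867, 3563]: sample 1 = 2456 < LCL; sample 5 = 2782 < LCL.

2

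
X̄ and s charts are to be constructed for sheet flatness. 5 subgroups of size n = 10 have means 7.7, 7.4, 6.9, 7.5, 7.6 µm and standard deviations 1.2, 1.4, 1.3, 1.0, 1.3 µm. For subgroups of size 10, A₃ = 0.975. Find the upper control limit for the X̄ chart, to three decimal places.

8.629

X̄̄ = (7.7 + 7.4 + 6.9 + 7.5 + 7.6) / 5 = 7.4200
s̄ = (1.2 + 1.4 + 1.3 + 1.0 + 1.3) / 5 = 1.2400
UCL = X̄̄ + A₃·s̄ = 7.4200 + 0.975 × 1.2400 = 8.6290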